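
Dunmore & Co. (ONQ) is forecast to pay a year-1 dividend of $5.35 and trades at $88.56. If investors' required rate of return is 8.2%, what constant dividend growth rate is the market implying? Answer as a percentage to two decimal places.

From P₀ = D₁/(r − g), the implied growth is g = r − D₁/P₀.
g = 0.082 − 5.35/88.56 = 0.082 − 0.06041 = 0.02159

2.16%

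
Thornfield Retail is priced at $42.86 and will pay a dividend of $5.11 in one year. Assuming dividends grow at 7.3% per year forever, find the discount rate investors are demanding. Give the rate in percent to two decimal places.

Rearranging the constant-growth DDM: r = D₁/P₀ + g.
r = 5.1100 / 42.86 + 0.073 = 0.11923 + 0.073 = 0.19223

19.22%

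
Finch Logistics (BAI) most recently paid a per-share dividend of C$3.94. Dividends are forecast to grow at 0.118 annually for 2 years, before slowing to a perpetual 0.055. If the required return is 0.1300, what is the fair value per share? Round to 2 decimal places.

C$62.01

Two-stage DDM. Project D₁…D_2 at 0.118, terminal growth 0.055, discount at r = 0.13.
D_1 = 4.4049
D_2 = 4.9247
Terminal value at t=2: TV = D_3/(r−g) = 5.1956/(0.13−0.055) = 69.2741
P₀ = 4.4049/(1+0.13)^1 + 4.9247/(1+0.13)^2 + 69.2741/(1+0.13)^2 = 62.0067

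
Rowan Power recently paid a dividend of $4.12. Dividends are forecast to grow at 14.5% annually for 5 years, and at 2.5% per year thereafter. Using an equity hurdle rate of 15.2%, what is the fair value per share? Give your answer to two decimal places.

Two-stage DDM. Project D₁…D_5 at 0.145, terminal growth 0.025, discount at r = 0.152.
D_1 = 4.7174
D_2 = 5.4014
D_3 = 6.1846
D_4 = 7.0814
D_5 = 8.1082
Terminal value at t=5: TV = D_6/(r−g) = 8.3109/(0.152−0.025) = 65.4402
P₀ = 4.7174/(1+0.152)^1 + 5.4014/(1+0.152)^2 + 6.1846/(1+0.152)^3 + 7.0814/(1+0.152)^4 + 8.1082/(1+0.152)^5 + 65.4402/(1+0.152)^5 = 52.4814

$52.48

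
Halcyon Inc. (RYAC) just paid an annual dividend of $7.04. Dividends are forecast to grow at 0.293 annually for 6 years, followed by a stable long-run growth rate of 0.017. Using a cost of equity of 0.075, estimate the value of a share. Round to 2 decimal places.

Two-stage DDM. Project D₁…D_6 at 0.293, terminal growth 0.017, discount at r = 0.075.
D_1 = 9.1027
D_2 = 11.7698
D_3 = 15.2184
D_4 = 19.6774
D_5 = 25.4428
D_6 = 32.8976
Terminal value at t=6: TV = D_7/(r−g) = 33.4568/(0.075−0.017) = 576.8419
P₀ = 9.1027/(1+0.075)^1 + 11.7698/(1+0.075)^2 + 15.2184/(1+0.075)^3 + 19.6774/(1+0.075)^4 + 25.4428/(1+0.075)^5 + 32.8976/(1+0.075)^6 + 576.8419/(1+0.075)^6 = 458.4472

$458.45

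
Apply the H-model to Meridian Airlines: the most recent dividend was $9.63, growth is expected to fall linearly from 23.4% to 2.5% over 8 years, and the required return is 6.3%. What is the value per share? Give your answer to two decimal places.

$471.62

H-model: P₀ = D₀[(1+g_L) + H(g_S−g_L)]/(r−g_L), with H = 8/2 = 4.
P₀ = 9.63 × [(1+0.025) + 4×(0.234−0.025)] / (0.063−0.025)
   = 9.63 × 1.8610 / 0.038 = 471.6166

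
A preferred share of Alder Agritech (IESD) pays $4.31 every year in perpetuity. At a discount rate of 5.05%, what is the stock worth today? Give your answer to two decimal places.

Zero-growth DDM (perpetuity): P₀ = D/r = 4.31 / 0.0505 = 85.3465

$85.35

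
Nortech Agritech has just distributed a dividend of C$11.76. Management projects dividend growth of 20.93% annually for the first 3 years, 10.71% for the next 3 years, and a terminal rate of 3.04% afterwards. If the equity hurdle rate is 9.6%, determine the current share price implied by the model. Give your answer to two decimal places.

Three-stage DDM. Project D₁…D_6; terminal Gordon value at t=6 with g = 0.0304; discount at r = 0.096.
D_1 = 14.2214
D_2 = 17.1979
D_3 = 20.7974
D_4 = 23.0248
D_5 = 25.4908
D_6 = 28.2208
TV_6 = 29.0788/(0.096−0.0304) = 443.2738
P₀ = Σ Dₜ/(1+r)ᵗ + TV_6/(1+r)^6 = 347.1936

C$347.19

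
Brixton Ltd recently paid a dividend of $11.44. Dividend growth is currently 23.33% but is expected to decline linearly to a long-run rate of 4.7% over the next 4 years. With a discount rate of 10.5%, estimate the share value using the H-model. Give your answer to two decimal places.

$280.00

H-model: P₀ = D₀[(1+g_L) + H(g_S−g_L)]/(r−g_L), with H = 4/2 = 2.
P₀ = 11.44 × [(1+0.047) + 2×(0.2333−0.047)] / (0.105−0.047)
   = 11.44 × 1.4196 / 0.058 = 280.0039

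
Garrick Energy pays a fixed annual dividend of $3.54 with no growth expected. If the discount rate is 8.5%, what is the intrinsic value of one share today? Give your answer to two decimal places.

$41.65

Zero-growth DDM (perpetuity): P₀ = D/r = 3.54 / 0.085 = 41.6471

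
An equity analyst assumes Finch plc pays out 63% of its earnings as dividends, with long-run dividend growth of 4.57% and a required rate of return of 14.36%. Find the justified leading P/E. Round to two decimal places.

6.44

Justified leading P/E = b/(r−g) = 0.63/(0.1436−0.0457) = 6.4351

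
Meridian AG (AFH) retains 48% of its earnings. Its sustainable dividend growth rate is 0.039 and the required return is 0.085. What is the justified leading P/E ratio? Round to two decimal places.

11.30

Payout ratio b = 1 − 0.48 = 0.52.
Justified leading P/E = b/(r−g) = 0.52/(0.085−0.039) = 11.3043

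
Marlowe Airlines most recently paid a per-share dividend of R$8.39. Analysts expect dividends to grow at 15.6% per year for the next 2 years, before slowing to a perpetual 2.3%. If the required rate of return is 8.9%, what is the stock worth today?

Two-stage DDM. Project D₁…D_2 at 0.156, terminal growth 0.023, discount at r = 0.089.
D_1 = 9.6988
D_2 = 11.2119
Terminal value at t=2: TV = D_3/(r−g) = 11.4697/(0.089−0.023) = 173.7838
P₀ = 9.6988/(1+0.089)^1 + 11.2119/(1+0.089)^2 + 173.7838/(1+0.089)^2 = 164.8994

R$164.90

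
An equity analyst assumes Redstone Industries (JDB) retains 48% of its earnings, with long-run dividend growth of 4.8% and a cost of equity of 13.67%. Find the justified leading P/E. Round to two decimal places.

Payout ratio b = 1 − 0.48 = 0.52.
Justified leading P/E = b/(r−g) = 0.52/(0.1367−0.048) = 5.8625

5.86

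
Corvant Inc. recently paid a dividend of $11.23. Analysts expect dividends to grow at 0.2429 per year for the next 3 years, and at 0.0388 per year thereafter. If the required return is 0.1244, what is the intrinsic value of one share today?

$225.37

Two-stage DDM. Project D₁…D_3 at 0.2429, terminal growth 0.0388, discount at r = 0.1244.
D_1 = 13.9578
D_2 = 17.3481
D_3 = 21.5620
Terminal value at t=3: TV = D_4/(r−g) = 22.3986/(0.1244−0.0388) = 261.6655
P₀ = 13.9578/(1+0.1244)^1 + 17.3481/(1+0.1244)^2 + 21.5620/(1+0.1244)^3 + 261.6655/(1+0.1244)^3 = 225.3736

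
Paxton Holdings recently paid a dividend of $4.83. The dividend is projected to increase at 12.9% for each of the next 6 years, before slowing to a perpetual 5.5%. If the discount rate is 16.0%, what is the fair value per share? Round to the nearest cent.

$67.64

Two-stage DDM. Project D₁…D_6 at 0.129, terminal growth 0.055, discount at r = 0.16.
D_1 = 5.4531
D_2 = 6.1565
D_3 = 6.9507
D_4 = 7.8473
D_5 = 8.8597
D_6 = 10.0026
Terminal value at t=6: TV = D_7/(r−g) = 10.5527/(0.16−0.055) = 100.5018
P₀ = 5.4531/(1+0.16)^1 + 6.1565/(1+0.16)^2 + 6.9507/(1+0.16)^3 + 7.8473/(1+0.16)^4 + 8.8597/(1+0.16)^5 + 10.0026/(1+0.16)^6 + 100.5018/(1+0.16)^6 = 67.6371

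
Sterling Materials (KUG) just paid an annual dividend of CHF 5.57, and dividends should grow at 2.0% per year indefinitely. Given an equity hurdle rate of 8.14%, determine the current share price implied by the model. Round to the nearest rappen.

CHF 92.53

Gordon growth model: P₀ = D₁/(r − g). D₁ = 5.57 × (1 + 0.02) = 5.6814.
P₀ = 5.6814 / (0.0814 − 0.02) = 5.6814 / 0.0614 = 92.5309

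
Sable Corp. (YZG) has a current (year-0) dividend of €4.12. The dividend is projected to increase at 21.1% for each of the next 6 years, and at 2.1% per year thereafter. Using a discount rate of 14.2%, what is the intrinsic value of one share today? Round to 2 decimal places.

€79.94

Two-stage DDM. Project D₁…D_6 at 0.211, terminal growth 0.021, discount at r = 0.142.
D_1 = 4.9893
D_2 = 6.0421
D_3 = 7.3169
D_4 = 8.8608
D_5 = 10.7304
D_6 = 12.9946
Terminal value at t=6: TV = D_7/(r−g) = 13.2675/(0.142−0.021) = 109.6484
P₀ = 4.9893/(1+0.142)^1 + 6.0421/(1+0.142)^2 + 7.3169/(1+0.142)^3 + 8.8608/(1+0.142)^4 + 10.7304/(1+0.142)^5 + 12.9946/(1+0.142)^6 + 109.6484/(1+0.142)^6 = 79.9387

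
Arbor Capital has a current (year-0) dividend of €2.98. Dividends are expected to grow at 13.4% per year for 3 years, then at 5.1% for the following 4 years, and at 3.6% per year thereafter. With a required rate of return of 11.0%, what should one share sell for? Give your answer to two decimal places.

€56.20

Three-stage DDM. Project D₁…D_7; terminal Gordon value at t=7 with g = 0.036; discount at r = 0.11.
D_1 = 3.3793
D_2 = 3.8321
D_3 = 4.3457
D_4 = 4.5673
D_5 = 4.8002
D_6 = 5.0450
D_7 = 5.3023
TV_7 = 5.4932/(0.11−0.036) = 74.2325
P₀ = Σ Dₜ/(1+r)ᵗ + TV_7/(1+r)^7 = 56.1954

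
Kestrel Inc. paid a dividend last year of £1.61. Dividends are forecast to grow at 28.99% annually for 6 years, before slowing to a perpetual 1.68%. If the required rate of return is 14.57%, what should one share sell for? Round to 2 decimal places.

£40.79

Two-stage DDM. Project D₁…D_6 at 0.2899, terminal growth 0.0168, discount at r = 0.1457.
D_1 = 2.0767
D_2 = 2.6788
D_3 = 3.4554
D_4 = 4.4571
D_5 = 5.7492
D_6 = 7.4159
Terminal value at t=6: TV = D_7/(r−g) = 7.5405/(0.1457−0.0168) = 58.4985
P₀ = 2.0767/(1+0.1457)^1 + 2.6788/(1+0.1457)^2 + 3.4554/(1+0.1457)^3 + 4.4571/(1+0.1457)^4 + 5.7492/(1+0.1457)^5 + 7.4159/(1+0.1457)^6 + 58.4985/(1+0.1457)^6 = 40.7946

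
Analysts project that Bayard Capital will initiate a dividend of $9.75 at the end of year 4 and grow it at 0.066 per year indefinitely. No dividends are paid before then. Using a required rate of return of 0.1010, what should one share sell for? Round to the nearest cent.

$208.73

Deferred-dividend DDM. At t=3 the remaining stream is a growing perpetuity with first payment D_4 = 9.75.
V_3 = D_4/(r−g) = 9.75/(0.101−0.066) = 278.5714
P₀ = V_3/(1+r)^3 = 278.5714/(1+0.101)^3 = 208.7251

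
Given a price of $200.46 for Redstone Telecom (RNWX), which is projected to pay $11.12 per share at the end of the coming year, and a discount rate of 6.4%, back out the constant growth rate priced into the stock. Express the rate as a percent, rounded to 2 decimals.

From P₀ = D₁/(r − g), the implied growth is g = r − D₁/P₀.
g = 0.064 − 11.12/200.46 = 0.064 − 0.05547 = 0.00853

0.85%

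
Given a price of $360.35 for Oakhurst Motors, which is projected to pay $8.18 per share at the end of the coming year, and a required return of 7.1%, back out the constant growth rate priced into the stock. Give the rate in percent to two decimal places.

4.83%

From P₀ = D₁/(r − g), the implied growth is g = r − D₁/P₀.
g = 0.071 − 8.18/360.35 = 0.071 − 0.02270 = 0.04830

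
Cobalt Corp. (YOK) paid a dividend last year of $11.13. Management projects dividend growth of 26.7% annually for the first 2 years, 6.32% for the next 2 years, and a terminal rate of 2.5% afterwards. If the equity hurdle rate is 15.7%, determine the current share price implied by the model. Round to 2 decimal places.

Three-stage DDM. Project D₁…D_4; terminal Gordon value at t=4 with g = 0.025; discount at r = 0.157.
D_1 = 14.1017
D_2 = 17.8669
D_3 = 18.9961
D_4 = 20.1966
TV_4 = 20.7015/(0.157−0.025) = 156.8297
P₀ = Σ Dₜ/(1+r)ᵗ + TV_4/(1+r)^4 = 136.5880

$136.59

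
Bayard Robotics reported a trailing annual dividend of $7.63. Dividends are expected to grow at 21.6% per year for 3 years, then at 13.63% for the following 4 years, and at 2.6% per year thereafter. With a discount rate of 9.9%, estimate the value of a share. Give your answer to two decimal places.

$239.10

Three-stage DDM. Project D₁…D_7; terminal Gordon value at t=7 with g = 0.026; discount at r = 0.099.
D_1 = 9.2781
D_2 = 11.2821
D_3 = 13.7191
D_4 = 15.5890
D_5 = 17.7138
D_6 = 20.1282
D_7 = 22.8716
TV_7 = 23.4663/(0.099−0.026) = 321.4562
P₀ = Σ Dₜ/(1+r)ᵗ + TV_7/(1+r)^7 = 239.1013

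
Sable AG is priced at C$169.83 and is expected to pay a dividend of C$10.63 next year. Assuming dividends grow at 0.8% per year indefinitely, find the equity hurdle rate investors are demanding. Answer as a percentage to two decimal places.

Rearranging the constant-growth DDM: r = D₁/P₀ + g.
r = 10.6300 / 169.83 + 0.008 = 0.06259 + 0.008 = 0.07059

7.06%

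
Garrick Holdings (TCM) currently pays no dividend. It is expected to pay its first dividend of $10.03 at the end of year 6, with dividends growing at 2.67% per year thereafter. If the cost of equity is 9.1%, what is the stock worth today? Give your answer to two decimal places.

Deferred-dividend DDM. At t=5 the remaining stream is a growing perpetuity with first payment D_6 = 10.03.
V_5 = D_6/(r−g) = 10.03/(0.091−0.0267) = 155.9876
P₀ = V_5/(1+r)^5 = 155.9876/(1+0.091)^5 = 100.9174

$100.92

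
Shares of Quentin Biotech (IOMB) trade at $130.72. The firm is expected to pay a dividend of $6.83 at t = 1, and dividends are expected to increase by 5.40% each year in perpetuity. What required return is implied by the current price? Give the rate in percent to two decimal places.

10.62%

Rearranging the constant-growth DDM: r = D₁/P₀ + g.
r = 6.8300 / 130.72 + 0.054 = 0.05225 + 0.054 = 0.10625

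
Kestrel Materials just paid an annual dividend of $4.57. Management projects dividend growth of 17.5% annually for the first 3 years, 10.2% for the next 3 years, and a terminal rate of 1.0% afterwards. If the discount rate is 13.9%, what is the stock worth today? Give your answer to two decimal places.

Three-stage DDM. Project D₁…D_6; terminal Gordon value at t=6 with g = 0.01; discount at r = 0.139.
D_1 = 5.3698
D_2 = 6.3095
D_3 = 7.4136
D_4 = 8.1698
D_5 = 9.0031
D_6 = 9.9214
TV_6 = 10.0207/(0.139−0.01) = 77.6795
P₀ = Σ Dₜ/(1+r)ᵗ + TV_6/(1+r)^6 = 64.2662

$64.27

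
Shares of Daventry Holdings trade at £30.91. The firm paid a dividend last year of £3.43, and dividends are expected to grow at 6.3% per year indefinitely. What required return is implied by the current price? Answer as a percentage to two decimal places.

Rearranging the constant-growth DDM: r = D₁/P₀ + g.
D₁ = 3.43 × (1 + 0.063) = 3.6461.
r = 3.6461 / 30.91 + 0.063 = 0.11796 + 0.063 = 0.18096

18.10%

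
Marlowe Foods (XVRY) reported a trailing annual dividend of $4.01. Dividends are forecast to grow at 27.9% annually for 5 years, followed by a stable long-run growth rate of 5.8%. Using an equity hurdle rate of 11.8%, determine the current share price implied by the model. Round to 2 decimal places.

$169.12

Two-stage DDM. Project D₁…D_5 at 0.279, terminal growth 0.058, discount at r = 0.118.
D_1 = 5.1288
D_2 = 6.5597
D_3 = 8.3899
D_4 = 10.7307
D_5 = 13.7245
Terminal value at t=5: TV = D_6/(r−g) = 14.5205/(0.118−0.058) = 242.0090
P₀ = 5.1288/(1+0.118)^1 + 6.5597/(1+0.118)^2 + 8.3899/(1+0.118)^3 + 10.7307/(1+0.118)^4 + 13.7245/(1+0.118)^5 + 242.0090/(1+0.118)^5 = 169.1205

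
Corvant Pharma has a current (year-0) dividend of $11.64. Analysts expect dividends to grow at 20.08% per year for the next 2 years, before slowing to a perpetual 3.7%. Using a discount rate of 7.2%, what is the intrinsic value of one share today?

Two-stage DDM. Project D₁…D_2 at 0.2008, terminal growth 0.037, discount at r = 0.072.
D_1 = 13.9773
D_2 = 16.7840
Terminal value at t=2: TV = D_3/(r−g) = 17.4050/(0.072−0.037) = 497.2846
P₀ = 13.9773/(1+0.072)^1 + 16.7840/(1+0.072)^2 + 497.2846/(1+0.072)^2 = 460.3721

$460.37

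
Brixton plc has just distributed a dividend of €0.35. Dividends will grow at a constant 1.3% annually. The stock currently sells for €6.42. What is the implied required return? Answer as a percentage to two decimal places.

6.82%

Rearranging the constant-growth DDM: r = D₁/P₀ + g.
D₁ = 0.35 × (1 + 0.013) = 0.3545.
r = 0.3545 / 6.42 + 0.013 = 0.05523 + 0.013 = 0.06823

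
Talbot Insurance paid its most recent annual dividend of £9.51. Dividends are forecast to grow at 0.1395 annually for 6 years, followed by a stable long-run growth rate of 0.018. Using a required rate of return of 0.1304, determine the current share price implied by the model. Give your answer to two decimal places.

Two-stage DDM. Project D₁…D_6 at 0.1395, terminal growth 0.018, discount at r = 0.1304.
D_1 = 10.8366
D_2 = 12.3484
D_3 = 14.0710
D_4 = 16.0339
D_5 = 18.2706
D_6 = 20.8193
Terminal value at t=6: TV = D_7/(r−g) = 21.1941/(0.1304−0.018) = 188.5593
P₀ = 10.8366/(1+0.1304)^1 + 12.3484/(1+0.1304)^2 + 14.0710/(1+0.1304)^3 + 16.0339/(1+0.1304)^4 + 18.2706/(1+0.1304)^5 + 20.8193/(1+0.1304)^6 + 188.5593/(1+0.1304)^6 = 149.0659

£149.07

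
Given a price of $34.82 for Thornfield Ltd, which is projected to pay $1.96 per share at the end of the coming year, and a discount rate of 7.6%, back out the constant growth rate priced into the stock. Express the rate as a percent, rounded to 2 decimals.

1.97%

From P₀ = D₁/(r − g), the implied growth is g = r − D₁/P₀.
g = 0.076 − 1.96/34.82 = 0.076 − 0.05629 = 0.01971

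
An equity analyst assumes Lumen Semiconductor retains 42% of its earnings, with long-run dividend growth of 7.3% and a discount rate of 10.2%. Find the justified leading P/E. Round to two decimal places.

Payout ratio b = 1 − 0.42 = 0.58.
Justified leading P/E = b/(r−g) = 0.58/(0.102−0.073) = 20.0000

20.00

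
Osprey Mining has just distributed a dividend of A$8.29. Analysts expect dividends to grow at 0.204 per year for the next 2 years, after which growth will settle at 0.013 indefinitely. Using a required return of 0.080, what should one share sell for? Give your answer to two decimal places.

A$175.32

Two-stage DDM. Project D₁…D_2 at 0.204, terminal growth 0.013, discount at r = 0.08.
D_1 = 9.9812
D_2 = 12.0173
Terminal value at t=2: TV = D_3/(r−g) = 12.1735/(0.08−0.013) = 181.6947
P₀ = 9.9812/(1+0.08)^1 + 12.0173/(1+0.08)^2 + 181.6947/(1+0.08)^2 = 175.3186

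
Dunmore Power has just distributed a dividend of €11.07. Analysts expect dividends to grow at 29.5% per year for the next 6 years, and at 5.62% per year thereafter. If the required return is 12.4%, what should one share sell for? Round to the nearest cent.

€515.60

Two-stage DDM. Project D₁…D_6 at 0.295, terminal growth 0.0562, discount at r = 0.124.
D_1 = 14.3356
D_2 = 18.5647
D_3 = 24.0412
D_4 = 31.1334
D_5 = 40.3178
D_6 = 52.2115
Terminal value at t=6: TV = D_7/(r−g) = 55.1458/(0.124−0.0562) = 813.3598
P₀ = 14.3356/(1+0.124)^1 + 18.5647/(1+0.124)^2 + 24.0412/(1+0.124)^3 + 31.1334/(1+0.124)^4 + 40.3178/(1+0.124)^5 + 52.2115/(1+0.124)^6 + 813.3598/(1+0.124)^6 = 515.6023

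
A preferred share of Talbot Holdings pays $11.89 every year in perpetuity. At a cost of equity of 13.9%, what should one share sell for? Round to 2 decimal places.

Zero-growth DDM (perpetuity): P₀ = D/r = 11.89 / 0.139 = 85.5396

$85.54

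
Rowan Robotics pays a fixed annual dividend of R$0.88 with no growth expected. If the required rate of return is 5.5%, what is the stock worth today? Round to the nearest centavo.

R$16.00

Zero-growth DDM (perpetuity): P₀ = D/r = 0.88 / 0.055 = 16.0000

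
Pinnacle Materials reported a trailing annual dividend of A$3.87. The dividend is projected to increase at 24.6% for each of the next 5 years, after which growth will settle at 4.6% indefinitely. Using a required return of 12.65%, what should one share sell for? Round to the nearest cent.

A$109.70

Two-stage DDM. Project D₁…D_5 at 0.246, terminal growth 0.046, discount at r = 0.1265.
D_1 = 4.8220
D_2 = 6.0082
D_3 = 7.4863
D_4 = 9.3279
D_5 = 11.6225
Terminal value at t=5: TV = D_6/(r−g) = 12.1572/(0.1265−0.046) = 151.0209
P₀ = 4.8220/(1+0.1265)^1 + 6.0082/(1+0.1265)^2 + 7.4863/(1+0.1265)^3 + 9.3279/(1+0.1265)^4 + 11.6225/(1+0.1265)^5 + 151.0209/(1+0.1265)^5 = 109.7006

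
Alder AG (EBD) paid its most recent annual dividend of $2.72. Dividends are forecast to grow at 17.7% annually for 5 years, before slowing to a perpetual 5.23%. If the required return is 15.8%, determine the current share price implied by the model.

Two-stage DDM. Project D₁…D_5 at 0.177, terminal growth 0.0523, discount at r = 0.158.
D_1 = 3.2014
D_2 = 3.7681
D_3 = 4.4350
D_4 = 5.2201
D_5 = 6.1440
Terminal value at t=5: TV = D_6/(r−g) = 6.4653/(0.158−0.0523) = 61.1668
P₀ = 3.2014/(1+0.158)^1 + 3.7681/(1+0.158)^2 + 4.4350/(1+0.158)^3 + 5.2201/(1+0.158)^4 + 6.1440/(1+0.158)^5 + 61.1668/(1+0.158)^5 = 43.6589

$43.66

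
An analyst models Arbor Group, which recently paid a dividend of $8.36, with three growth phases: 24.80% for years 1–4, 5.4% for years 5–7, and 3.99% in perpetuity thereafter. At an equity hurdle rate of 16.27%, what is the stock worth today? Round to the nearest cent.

Three-stage DDM. Project D₁…D_7; terminal Gordon value at t=7 with g = 0.0399; discount at r = 0.1627.
D_1 = 10.4333
D_2 = 13.0207
D_3 = 16.2499
D_4 = 20.2798
D_5 = 21.3750
D_6 = 22.5292
D_7 = 23.7458
TV_7 = 24.6932/(0.1627−0.0399) = 201.0850
P₀ = Σ Dₜ/(1+r)ᵗ + TV_7/(1+r)^7 = 137.4856

$137.49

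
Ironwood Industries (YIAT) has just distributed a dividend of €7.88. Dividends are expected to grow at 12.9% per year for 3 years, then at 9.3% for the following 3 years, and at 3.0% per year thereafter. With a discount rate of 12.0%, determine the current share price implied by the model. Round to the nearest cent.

€132.94

Three-stage DDM. Project D₁…D_6; terminal Gordon value at t=6 with g = 0.03; discount at r = 0.12.
D_1 = 8.8965
D_2 = 10.0442
D_3 = 11.3399
D_4 = 12.3945
D_5 = 13.5472
D_6 = 14.8070
TV_6 = 15.2513/(0.12−0.03) = 169.4585
P₀ = Σ Dₜ/(1+r)ᵗ + TV_6/(1+r)^6 = 132.9405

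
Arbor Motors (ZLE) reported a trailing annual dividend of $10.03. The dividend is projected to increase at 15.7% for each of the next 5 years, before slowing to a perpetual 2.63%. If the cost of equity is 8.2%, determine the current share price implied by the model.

Two-stage DDM. Project D₁…D_5 at 0.157, terminal growth 0.0263, discount at r = 0.082.
D_1 = 11.6047
D_2 = 13.4266
D_3 = 15.5346
D_4 = 17.9736
D_5 = 20.7954
Terminal value at t=5: TV = D_6/(r−g) = 21.3423/(0.082−0.0263) = 383.1659
P₀ = 11.6047/(1+0.082)^1 + 13.4266/(1+0.082)^2 + 15.5346/(1+0.082)^3 + 17.9736/(1+0.082)^4 + 20.7954/(1+0.082)^5 + 383.1659/(1+0.082)^5 = 319.9690

$319.97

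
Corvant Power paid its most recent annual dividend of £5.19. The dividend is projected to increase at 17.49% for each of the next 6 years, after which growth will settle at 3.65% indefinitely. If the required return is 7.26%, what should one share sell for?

Two-stage DDM. Project D₁…D_6 at 0.1749, terminal growth 0.0365, discount at r = 0.0726.
D_1 = 6.0977
D_2 = 7.1642
D_3 = 8.4172
D_4 = 9.8894
D_5 = 11.6191
D_6 = 13.6513
Terminal value at t=6: TV = D_7/(r−g) = 14.1495/(0.0726−0.0365) = 391.9538
P₀ = 6.0977/(1+0.0726)^1 + 7.1642/(1+0.0726)^2 + 8.4172/(1+0.0726)^3 + 9.8894/(1+0.0726)^4 + 11.6191/(1+0.0726)^5 + 13.6513/(1+0.0726)^6 + 391.9538/(1+0.0726)^6 = 300.7540

£300.75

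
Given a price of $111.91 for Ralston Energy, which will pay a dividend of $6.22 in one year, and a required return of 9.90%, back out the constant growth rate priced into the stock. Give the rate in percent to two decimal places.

4.34%

From P₀ = D₁/(r − g), the implied growth is g = r − D₁/P₀.
g = 0.099 − 6.22/111.91 = 0.099 − 0.05558 = 0.04342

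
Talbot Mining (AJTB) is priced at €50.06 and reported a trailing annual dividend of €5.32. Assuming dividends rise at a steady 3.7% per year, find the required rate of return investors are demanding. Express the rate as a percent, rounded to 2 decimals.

14.72%

Rearranging the constant-growth DDM: r = D₁/P₀ + g.
D₁ = 5.32 × (1 + 0.037) = 5.5168.
r = 5.5168 / 50.06 + 0.037 = 0.11020 + 0.037 = 0.14720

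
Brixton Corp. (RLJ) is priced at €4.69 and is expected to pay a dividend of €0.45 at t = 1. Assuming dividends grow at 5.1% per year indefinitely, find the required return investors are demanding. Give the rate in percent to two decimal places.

14.69%

Rearranging the constant-growth DDM: r = D₁/P₀ + g.
r = 0.4500 / 4.69 + 0.051 = 0.09595 + 0.051 = 0.14695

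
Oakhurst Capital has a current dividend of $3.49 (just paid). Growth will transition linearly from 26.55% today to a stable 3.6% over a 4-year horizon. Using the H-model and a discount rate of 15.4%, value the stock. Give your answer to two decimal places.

H-model: P₀ = D₀[(1+g_L) + H(g_S−g_L)]/(r−g_L), with H = 4/2 = 2.
P₀ = 3.49 × [(1+0.036) + 2×(0.2655−0.036)] / (0.154−0.036)
   = 3.49 × 1.4950 / 0.118 = 44.2165

$44.22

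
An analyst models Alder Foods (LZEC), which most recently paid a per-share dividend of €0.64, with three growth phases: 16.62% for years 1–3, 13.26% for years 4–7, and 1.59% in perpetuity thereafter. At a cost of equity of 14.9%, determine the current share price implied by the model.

Three-stage DDM. Project D₁…D_7; terminal Gordon value at t=7 with g = 0.0159; discount at r = 0.149.
D_1 = 0.7464
D_2 = 0.8704
D_3 = 1.0151
D_4 = 1.1497
D_5 = 1.3021
D_6 = 1.4748
D_7 = 1.6703
TV_7 = 1.6969/(0.149−0.0159) = 12.7491
P₀ = Σ Dₜ/(1+r)ᵗ + TV_7/(1+r)^7 = 9.3827

€9.38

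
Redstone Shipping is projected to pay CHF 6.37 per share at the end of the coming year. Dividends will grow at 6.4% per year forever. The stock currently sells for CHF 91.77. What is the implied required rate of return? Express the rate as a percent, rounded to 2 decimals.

13.34%

Rearranging the constant-growth DDM: r = D₁/P₀ + g.
r = 6.3700 / 91.77 + 0.064 = 0.06941 + 0.064 = 0.13341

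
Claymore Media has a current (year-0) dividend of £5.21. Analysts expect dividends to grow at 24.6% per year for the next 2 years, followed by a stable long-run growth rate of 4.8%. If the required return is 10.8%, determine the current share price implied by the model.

£127.53

Two-stage DDM. Project D₁…D_2 at 0.246, terminal growth 0.048, discount at r = 0.108.
D_1 = 6.4917
D_2 = 8.0886
Terminal value at t=2: TV = D_3/(r−g) = 8.4769/(0.108−0.048) = 141.2810
P₀ = 6.4917/(1+0.108)^1 + 8.0886/(1+0.108)^2 + 141.2810/(1+0.108)^2 = 127.5287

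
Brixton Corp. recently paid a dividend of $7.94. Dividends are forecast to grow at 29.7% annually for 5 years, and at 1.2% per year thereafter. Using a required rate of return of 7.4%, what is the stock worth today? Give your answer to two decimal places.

Two-stage DDM. Project D₁…D_5 at 0.297, terminal growth 0.012, discount at r = 0.074.
D_1 = 10.2982
D_2 = 13.3567
D_3 = 17.3237
D_4 = 22.4688
D_5 = 29.1421
Terminal value at t=5: TV = D_6/(r−g) = 29.4918/(0.074−0.012) = 475.6738
P₀ = 10.2982/(1+0.074)^1 + 13.3567/(1+0.074)^2 + 17.3237/(1+0.074)^3 + 22.4688/(1+0.074)^4 + 29.1421/(1+0.074)^5 + 475.6738/(1+0.074)^5 = 405.3134

$405.31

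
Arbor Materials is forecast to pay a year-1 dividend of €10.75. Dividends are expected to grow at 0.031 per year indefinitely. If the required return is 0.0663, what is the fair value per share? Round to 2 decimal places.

Gordon growth model: P₀ = D₁/(r − g), with D₁ = 10.75 given directly.
P₀ = 10.7500 / (0.0663 − 0.031) = 10.7500 / 0.0353 = 304.5326

€304.53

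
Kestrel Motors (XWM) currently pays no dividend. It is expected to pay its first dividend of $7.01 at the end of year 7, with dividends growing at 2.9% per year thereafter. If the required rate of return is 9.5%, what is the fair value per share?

Deferred-dividend DDM. At t=6 the remaining stream is a growing perpetuity with first payment D_7 = 7.01.
V_6 = D_7/(r−g) = 7.01/(0.095−0.029) = 106.2121
P₀ = V_6/(1+r)^6 = 106.2121/(1+0.095)^6 = 61.6154

$61.62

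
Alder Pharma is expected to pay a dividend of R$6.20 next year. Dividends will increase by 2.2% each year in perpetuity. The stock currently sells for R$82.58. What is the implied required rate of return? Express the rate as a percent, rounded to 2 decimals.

Rearranging the constant-growth DDM: r = D₁/P₀ + g.
r = 6.2000 / 82.58 + 0.022 = 0.07508 + 0.022 = 0.09708

9.71%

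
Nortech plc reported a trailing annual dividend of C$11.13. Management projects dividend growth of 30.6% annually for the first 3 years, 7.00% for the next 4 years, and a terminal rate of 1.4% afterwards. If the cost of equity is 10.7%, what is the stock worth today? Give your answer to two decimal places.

C$288.03

Three-stage DDM. Project D₁…D_7; terminal Gordon value at t=7 with g = 0.014; discount at r = 0.107.
D_1 = 14.5358
D_2 = 18.9837
D_3 = 24.7927
D_4 = 26.5282
D_5 = 28.3852
D_6 = 30.3722
D_7 = 32.4982
TV_7 = 32.9532/(0.107−0.014) = 354.3356
P₀ = Σ Dₜ/(1+r)ᵗ + TV_7/(1+r)^7 = 288.0272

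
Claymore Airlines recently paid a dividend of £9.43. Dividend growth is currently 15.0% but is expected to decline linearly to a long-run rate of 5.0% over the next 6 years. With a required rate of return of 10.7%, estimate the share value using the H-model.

H-model: P₀ = D₀[(1+g_L) + H(g_S−g_L)]/(r−g_L), with H = 6/2 = 3.
P₀ = 9.43 × [(1+0.05) + 3×(0.15−0.05)] / (0.107−0.05)
   = 9.43 × 1.3500 / 0.057 = 223.3421

£223.34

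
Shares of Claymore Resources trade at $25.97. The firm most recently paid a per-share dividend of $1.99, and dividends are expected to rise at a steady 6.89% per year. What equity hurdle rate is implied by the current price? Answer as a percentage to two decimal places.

15.08%

Rearranging the constant-growth DDM: r = D₁/P₀ + g.
D₁ = 1.99 × (1 + 0.0689) = 2.1271.
r = 2.1271 / 25.97 + 0.0689 = 0.08191 + 0.0689 = 0.15081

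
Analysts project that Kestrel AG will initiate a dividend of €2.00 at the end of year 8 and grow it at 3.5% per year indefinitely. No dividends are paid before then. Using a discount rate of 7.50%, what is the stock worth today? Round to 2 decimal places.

Deferred-dividend DDM. At t=7 the remaining stream is a growing perpetuity with first payment D_8 = 2.00.
V_7 = D_8/(r−g) = 2.00/(0.075−0.035) = 50.0000
P₀ = V_7/(1+r)^7 = 50.0000/(1+0.075)^7 = 30.1377

€30.14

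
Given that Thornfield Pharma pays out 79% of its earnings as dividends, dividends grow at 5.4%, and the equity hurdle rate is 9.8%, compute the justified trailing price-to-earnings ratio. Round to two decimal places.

Justified trailing P/E = b(1+g)/(r−g) = 0.79×(1+0.054)/(0.098−0.054) = 18.9241

18.92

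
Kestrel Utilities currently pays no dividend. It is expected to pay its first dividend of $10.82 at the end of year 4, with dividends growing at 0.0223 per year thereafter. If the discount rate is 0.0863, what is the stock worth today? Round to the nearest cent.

Deferred-dividend DDM. At t=3 the remaining stream is a growing perpetuity with first payment D_4 = 10.82.
V_3 = D_4/(r−g) = 10.82/(0.0863−0.0223) = 169.0625
P₀ = V_3/(1+r)^3 = 169.0625/(1+0.0863)^3 = 131.8858

$131.89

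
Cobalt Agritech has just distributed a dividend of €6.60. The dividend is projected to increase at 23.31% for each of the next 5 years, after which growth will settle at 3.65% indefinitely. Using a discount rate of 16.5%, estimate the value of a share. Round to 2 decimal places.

€109.98

Two-stage DDM. Project D₁…D_5 at 0.2331, terminal growth 0.0365, discount at r = 0.165.
D_1 = 8.1385
D_2 = 10.0355
D_3 = 12.3748
D_4 = 15.2594
D_5 = 18.8164
Terminal value at t=5: TV = D_6/(r−g) = 19.5031/(0.165−0.0365) = 151.7755
P₀ = 8.1385/(1+0.165)^1 + 10.0355/(1+0.165)^2 + 12.3748/(1+0.165)^3 + 15.2594/(1+0.165)^4 + 18.8164/(1+0.165)^5 + 151.7755/(1+0.165)^5 = 109.9832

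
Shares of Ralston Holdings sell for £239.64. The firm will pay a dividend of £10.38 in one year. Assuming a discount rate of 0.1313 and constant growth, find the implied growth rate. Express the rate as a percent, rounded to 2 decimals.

8.80%

From P₀ = D₁/(r − g), the implied growth is g = r − D₁/P₀.
g = 0.1313 − 10.38/239.64 = 0.1313 − 0.04331 = 0.08799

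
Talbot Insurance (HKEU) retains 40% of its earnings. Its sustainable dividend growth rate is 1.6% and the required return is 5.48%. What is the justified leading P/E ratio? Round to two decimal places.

Payout ratio b = 1 − 0.40 = 0.60.
Justified leading P/E = b/(r−g) = 0.60/(0.0548−0.016) = 15.4639

15.46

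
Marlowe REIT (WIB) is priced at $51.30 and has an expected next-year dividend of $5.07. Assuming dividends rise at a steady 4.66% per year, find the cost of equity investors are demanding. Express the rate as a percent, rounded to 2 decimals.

14.54%

Rearranging the constant-growth DDM: r = D₁/P₀ + g.
r = 5.0700 / 51.30 + 0.0466 = 0.09883 + 0.0466 = 0.14543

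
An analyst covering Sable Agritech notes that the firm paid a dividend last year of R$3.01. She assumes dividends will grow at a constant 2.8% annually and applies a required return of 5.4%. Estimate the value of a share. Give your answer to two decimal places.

Gordon growth model: P₀ = D₁/(r − g). D₁ = 3.01 × (1 + 0.028) = 3.0943.
P₀ = 3.0943 / (0.054 − 0.028) = 3.0943 / 0.026 = 119.0108

R$119.01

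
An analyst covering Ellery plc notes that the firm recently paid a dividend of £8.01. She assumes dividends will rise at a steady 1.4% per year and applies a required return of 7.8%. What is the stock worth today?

Gordon growth model: P₀ = D₁/(r − g). D₁ = 8.01 × (1 + 0.014) = 8.1221.
P₀ = 8.1221 / (0.078 − 0.014) = 8.1221 / 0.064 = 126.9084

£126.91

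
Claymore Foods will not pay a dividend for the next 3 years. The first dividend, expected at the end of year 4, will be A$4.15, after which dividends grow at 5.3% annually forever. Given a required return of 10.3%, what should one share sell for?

A$61.85

Deferred-dividend DDM. At t=3 the remaining stream is a growing perpetuity with first payment D_4 = 4.15.
V_3 = D_4/(r−g) = 4.15/(0.103−0.053) = 83.0000
P₀ = V_3/(1+r)^3 = 83.0000/(1+0.103)^3 = 61.8517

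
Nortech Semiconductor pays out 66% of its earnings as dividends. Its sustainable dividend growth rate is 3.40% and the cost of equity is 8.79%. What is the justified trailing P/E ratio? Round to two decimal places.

12.66

Justified trailing P/E = b(1+g)/(r−g) = 0.66×(1+0.034)/(0.0879−0.034) = 12.6612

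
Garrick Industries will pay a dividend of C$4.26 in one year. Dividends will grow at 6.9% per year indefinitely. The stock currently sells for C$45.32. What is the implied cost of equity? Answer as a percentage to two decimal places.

Rearranging the constant-growth DDM: r = D₁/P₀ + g.
r = 4.2600 / 45.32 + 0.069 = 0.09400 + 0.069 = 0.16300

16.30%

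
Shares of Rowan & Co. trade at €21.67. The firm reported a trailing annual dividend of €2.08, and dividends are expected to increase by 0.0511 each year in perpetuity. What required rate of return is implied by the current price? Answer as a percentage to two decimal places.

Rearranging the constant-growth DDM: r = D₁/P₀ + g.
D₁ = 2.08 × (1 + 0.0511) = 2.1863.
r = 2.1863 / 21.67 + 0.0511 = 0.10089 + 0.0511 = 0.15199

15.20%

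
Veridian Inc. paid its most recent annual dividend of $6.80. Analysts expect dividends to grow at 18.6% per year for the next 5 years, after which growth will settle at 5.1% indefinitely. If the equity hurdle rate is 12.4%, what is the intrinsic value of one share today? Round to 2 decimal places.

$168.11

Two-stage DDM. Project D₁…D_5 at 0.186, terminal growth 0.051, discount at r = 0.124.
D_1 = 8.0648
D_2 = 9.5649
D_3 = 11.3439
D_4 = 13.4539
D_5 = 15.9563
Terminal value at t=5: TV = D_6/(r−g) = 16.7701/(0.124−0.051) = 229.7271
P₀ = 8.0648/(1+0.124)^1 + 9.5649/(1+0.124)^2 + 11.3439/(1+0.124)^3 + 13.4539/(1+0.124)^4 + 15.9563/(1+0.124)^5 + 229.7271/(1+0.124)^5 = 168.1080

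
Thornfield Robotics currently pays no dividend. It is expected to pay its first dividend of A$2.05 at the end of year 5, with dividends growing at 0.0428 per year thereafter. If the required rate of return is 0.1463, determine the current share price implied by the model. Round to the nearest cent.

A$11.47

Deferred-dividend DDM. At t=4 the remaining stream is a growing perpetuity with first payment D_5 = 2.05.
V_4 = D_5/(r−g) = 2.05/(0.1463−0.0428) = 19.8068
P₀ = V_4/(1+r)^4 = 19.8068/(1+0.1463)^4 = 11.4715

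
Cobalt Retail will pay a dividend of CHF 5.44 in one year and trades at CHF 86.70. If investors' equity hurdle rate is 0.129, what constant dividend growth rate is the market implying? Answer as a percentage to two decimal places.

6.63%

From P₀ = D₁/(r − g), the implied growth is g = r − D₁/P₀.
g = 0.129 − 5.44/86.70 = 0.129 − 0.06275 = 0.06625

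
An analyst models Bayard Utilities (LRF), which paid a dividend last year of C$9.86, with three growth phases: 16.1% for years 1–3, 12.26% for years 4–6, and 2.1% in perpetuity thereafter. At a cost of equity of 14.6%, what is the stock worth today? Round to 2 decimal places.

Three-stage DDM. Project D₁…D_6; terminal Gordon value at t=6 with g = 0.021; discount at r = 0.146.
D_1 = 11.4475
D_2 = 13.2905
D_3 = 15.4303
D_4 = 17.3220
D_5 = 19.4457
D_6 = 21.8297
TV_6 = 22.2882/(0.146−0.021) = 178.3054
P₀ = Σ Dₜ/(1+r)ᵗ + TV_6/(1+r)^6 = 138.5937

C$138.59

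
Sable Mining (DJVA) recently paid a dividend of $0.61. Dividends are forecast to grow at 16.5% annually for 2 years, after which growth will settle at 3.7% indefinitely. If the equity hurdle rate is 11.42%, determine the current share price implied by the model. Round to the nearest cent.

$10.26

Two-stage DDM. Project D₁…D_2 at 0.165, terminal growth 0.037, discount at r = 0.1142.
D_1 = 0.7107
D_2 = 0.8279
Terminal value at t=2: TV = D_3/(r−g) = 0.8585/(0.1142−0.037) = 11.1210
P₀ = 0.7107/(1+0.1142)^1 + 0.8279/(1+0.1142)^2 + 11.1210/(1+0.1142)^2 = 10.2628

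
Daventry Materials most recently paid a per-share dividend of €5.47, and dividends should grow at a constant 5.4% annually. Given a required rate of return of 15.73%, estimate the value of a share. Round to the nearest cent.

Gordon growth model: P₀ = D₁/(r − g). D₁ = 5.47 × (1 + 0.054) = 5.7654.
P₀ = 5.7654 / (0.1573 − 0.054) = 5.7654 / 0.1033 = 55.8120

€55.81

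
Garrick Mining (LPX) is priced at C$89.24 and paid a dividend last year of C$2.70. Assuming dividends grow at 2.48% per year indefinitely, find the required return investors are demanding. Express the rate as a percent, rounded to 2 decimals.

5.58%

Rearranging the constant-growth DDM: r = D₁/P₀ + g.
D₁ = 2.70 × (1 + 0.0248) = 2.7670.
r = 2.7670 / 89.24 + 0.0248 = 0.03101 + 0.0248 = 0.05581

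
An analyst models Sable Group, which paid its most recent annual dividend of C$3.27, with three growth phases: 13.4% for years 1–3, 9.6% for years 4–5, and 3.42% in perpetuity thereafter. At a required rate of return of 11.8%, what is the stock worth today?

C$57.19

Three-stage DDM. Project D₁…D_5; terminal Gordon value at t=5 with g = 0.0342; discount at r = 0.118.
D_1 = 3.7082
D_2 = 4.2051
D_3 = 4.7686
D_4 = 5.2263
D_5 = 5.7281
TV_5 = 5.9240/(0.118−0.0342) = 70.6917
P₀ = Σ Dₜ/(1+r)ᵗ + TV_5/(1+r)^5 = 57.1906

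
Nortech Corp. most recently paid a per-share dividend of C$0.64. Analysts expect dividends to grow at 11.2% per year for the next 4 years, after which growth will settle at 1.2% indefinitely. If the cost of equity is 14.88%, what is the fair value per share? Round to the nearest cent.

Two-stage DDM. Project D₁…D_4 at 0.112, terminal growth 0.012, discount at r = 0.1488.
D_1 = 0.7117
D_2 = 0.7914
D_3 = 0.8800
D_4 = 0.9786
Terminal value at t=4: TV = D_5/(r−g) = 0.9903/(0.1488−0.012) = 7.2392
P₀ = 0.7117/(1+0.1488)^1 + 0.7914/(1+0.1488)^2 + 0.8800/(1+0.1488)^3 + 0.9786/(1+0.1488)^4 + 7.2392/(1+0.1488)^4 = 6.5178

C$6.52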